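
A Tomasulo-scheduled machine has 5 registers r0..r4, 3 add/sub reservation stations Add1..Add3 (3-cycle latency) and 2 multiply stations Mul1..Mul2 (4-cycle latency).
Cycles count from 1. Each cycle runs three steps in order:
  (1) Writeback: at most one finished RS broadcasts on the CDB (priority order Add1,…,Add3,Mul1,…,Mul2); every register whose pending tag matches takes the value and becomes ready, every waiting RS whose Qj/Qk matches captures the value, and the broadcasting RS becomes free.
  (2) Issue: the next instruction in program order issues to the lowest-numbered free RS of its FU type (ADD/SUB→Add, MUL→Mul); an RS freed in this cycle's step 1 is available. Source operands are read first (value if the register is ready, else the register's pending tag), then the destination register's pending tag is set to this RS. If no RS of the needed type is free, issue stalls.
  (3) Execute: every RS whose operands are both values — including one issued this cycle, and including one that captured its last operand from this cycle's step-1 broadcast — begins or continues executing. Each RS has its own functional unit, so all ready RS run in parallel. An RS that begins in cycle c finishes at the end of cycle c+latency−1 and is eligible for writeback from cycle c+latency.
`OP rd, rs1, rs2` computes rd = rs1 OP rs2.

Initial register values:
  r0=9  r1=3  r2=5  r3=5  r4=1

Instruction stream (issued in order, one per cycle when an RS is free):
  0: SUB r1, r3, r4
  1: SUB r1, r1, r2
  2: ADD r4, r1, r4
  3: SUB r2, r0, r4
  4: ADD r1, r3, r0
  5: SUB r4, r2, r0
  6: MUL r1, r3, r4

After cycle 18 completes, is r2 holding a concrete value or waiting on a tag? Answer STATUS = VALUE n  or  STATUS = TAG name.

STATUS = VALUE 9

c1: issue SUB r1<-Add1 | r0:9,r1:Add1,r2:5,r3:5,r4:1
c2: issue SUB r1<-Add2 | r0:9,r1:Add2,r2:5,r3:5,r4:1
c3: issue ADD r4<-Add3 | r0:9,r1:Add2,r2:5,r3:5,r4:Add3
c4: CDB Add1=4; issue SUB r2<-Add1 | r0:9,r1:Add2,r2:Add1,r3:5,r4:Add3
c5: stall | r0:9,r1:Add2,r2:Add1,r3:5,r4:Add3
c6: stall | r0:9,r1:Add2,r2:Add1,r3:5,r4:Add3
c7: CDB Add2=-1; issue ADD r1<-Add2 | r0:9,r1:Add2,r2:Add1,r3:5,r4:Add3
c8: stall | r0:9,r1:Add2,r2:Add1,r3:5,r4:Add3
c9: stall | r0:9,r1:Add2,r2:Add1,r3:5,r4:Add3
c10: CDB Add2=14; issue SUB r4<-Add2 | r0:9,r1:14,r2:Add1,r3:5,r4:Add2
c11: CDB Add3=0; issue MUL r1<-Mul1 | r0:9,r1:Mul1,r2:Add1,r3:5,r4:Add2
c12: - | r0:9,r1:Mul1,r2:Add1,r3:5,r4:Add2
c13: - | r0:9,r1:Mul1,r2:Add1,r3:5,r4:Add2
c14: CDB Add1=9 | r0:9,r1:Mul1,r2:9,r3:5,r4:Add2
c15: - | r0:9,r1:Mul1,r2:9,r3:5,r4:Add2
c16: - | r0:9,r1:Mul1,r2:9,r3:5,r4:Add2
c17: CDB Add2=0 | r0:9,r1:Mul1,r2:9,r3:5,r4:0
c18: - | r0:9,r1:Mul1,r2:9,r3:5,r4:0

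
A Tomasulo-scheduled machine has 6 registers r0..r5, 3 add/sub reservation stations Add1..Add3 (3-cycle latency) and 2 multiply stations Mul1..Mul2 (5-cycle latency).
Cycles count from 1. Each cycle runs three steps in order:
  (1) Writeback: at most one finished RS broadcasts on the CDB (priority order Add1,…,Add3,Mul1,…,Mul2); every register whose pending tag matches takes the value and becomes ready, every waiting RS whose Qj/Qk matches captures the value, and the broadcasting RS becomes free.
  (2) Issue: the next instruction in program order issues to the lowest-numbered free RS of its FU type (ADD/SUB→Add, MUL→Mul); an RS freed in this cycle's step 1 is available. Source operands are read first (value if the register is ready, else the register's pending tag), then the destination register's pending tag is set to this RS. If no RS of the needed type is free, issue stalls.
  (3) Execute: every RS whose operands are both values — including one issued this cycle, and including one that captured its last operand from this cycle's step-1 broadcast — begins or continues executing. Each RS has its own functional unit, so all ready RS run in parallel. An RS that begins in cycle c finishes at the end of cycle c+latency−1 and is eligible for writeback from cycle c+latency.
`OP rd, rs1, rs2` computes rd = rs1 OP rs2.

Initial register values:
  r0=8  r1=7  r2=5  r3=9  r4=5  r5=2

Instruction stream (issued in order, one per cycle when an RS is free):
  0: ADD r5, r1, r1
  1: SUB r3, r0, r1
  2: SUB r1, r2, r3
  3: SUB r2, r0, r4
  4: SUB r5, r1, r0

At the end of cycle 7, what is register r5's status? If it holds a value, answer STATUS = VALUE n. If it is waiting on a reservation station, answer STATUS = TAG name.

STATUS = TAG Add2

cycle 1: issue ADD r5<-Add1 // r0:8,r1:7,r2:5,r3:9,r4:5,r5:Add1
cycle 2: issue SUB r3<-Add2 // r0:8,r1:7,r2:5,r3:Add2,r4:5,r5:Add1
cycle 3: issue SUB r1<-Add3 // r0:8,r1:Add3,r2:5,r3:Add2,r4:5,r5:Add1
cycle 4: CDB Add1=14; issue SUB r2<-Add1 // r0:8,r1:Add3,r2:Add1,r3:Add2,r4:5,r5:14
cycle 5: CDB Add2=1; issue SUB r5<-Add2 // r0:8,r1:Add3,r2:Add1,r3:1,r4:5,r5:Add2
cycle 6: - // r0:8,r1:Add3,r2:Add1,r3:1,r4:5,r5:Add2
cycle 7: CDB Add1=3 // r0:8,r1:Add3,r2:3,r3:1,r4:5,r5:Add2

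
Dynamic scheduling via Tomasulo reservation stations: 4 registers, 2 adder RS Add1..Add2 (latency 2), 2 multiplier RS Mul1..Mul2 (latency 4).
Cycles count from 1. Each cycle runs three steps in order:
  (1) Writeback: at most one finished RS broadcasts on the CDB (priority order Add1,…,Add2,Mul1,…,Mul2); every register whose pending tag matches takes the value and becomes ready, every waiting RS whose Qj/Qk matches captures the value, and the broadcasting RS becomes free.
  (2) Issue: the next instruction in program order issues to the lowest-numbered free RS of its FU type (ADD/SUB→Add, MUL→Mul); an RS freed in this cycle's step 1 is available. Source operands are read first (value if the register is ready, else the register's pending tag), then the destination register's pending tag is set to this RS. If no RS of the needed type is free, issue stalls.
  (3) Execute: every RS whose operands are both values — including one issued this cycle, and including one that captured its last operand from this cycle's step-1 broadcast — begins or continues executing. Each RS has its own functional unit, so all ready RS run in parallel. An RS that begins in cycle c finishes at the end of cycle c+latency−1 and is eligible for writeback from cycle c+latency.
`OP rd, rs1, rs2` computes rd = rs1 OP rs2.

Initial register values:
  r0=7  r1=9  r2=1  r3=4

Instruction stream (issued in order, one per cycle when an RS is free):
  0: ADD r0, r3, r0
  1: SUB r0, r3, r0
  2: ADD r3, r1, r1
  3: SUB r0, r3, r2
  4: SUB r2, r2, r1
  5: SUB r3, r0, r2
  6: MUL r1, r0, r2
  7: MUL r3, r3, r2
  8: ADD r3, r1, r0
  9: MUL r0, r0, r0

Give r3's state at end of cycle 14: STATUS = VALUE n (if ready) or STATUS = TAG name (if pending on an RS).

STATUS = VALUE -119

cycle 1: issue ADD r0<-Add1 // r0:Add1,r1:9,r2:1,r3:4
cycle 2: issue SUB r0<-Add2 // r0:Add2,r1:9,r2:1,r3:4
cycle 3: CDB Add1=11; issue ADD r3<-Add1 // r0:Add2,r1:9,r2:1,r3:Add1
cycle 4: stall // r0:Add2,r1:9,r2:1,r3:Add1
cycle 5: CDB Add1=18; issue SUB r0<-Add1 // r0:Add1,r1:9,r2:1,r3:18
cycle 6: CDB Add2=-7; issue SUB r2<-Add2 // r0:Add1,r1:9,r2:Add2,r3:18
cycle 7: CDB Add1=17; issue SUB r3<-Add1 // r0:17,r1:9,r2:Add2,r3:Add1
cycle 8: CDB Add2=-8; issue MUL r1<-Mul1 // r0:17,r1:Mul1,r2:-8,r3:Add1
cycle 9: issue MUL r3<-Mul2 // r0:17,r1:Mul1,r2:-8,r3:Mul2
cycle 10: CDB Add1=25; issue ADD r3<-Add1 // r0:17,r1:Mul1,r2:-8,r3:Add1
cycle 11: stall // r0:17,r1:Mul1,r2:-8,r3:Add1
cycle 12: CDB Mul1=-136; issue MUL r0<-Mul1 // r0:Mul1,r1:-136,r2:-8,r3:Add1
cycle 13: - // r0:Mul1,r1:-136,r2:-8,r3:Add1
cycle 14: CDB Add1=-119 // r0:Mul1,r1:-136,r2:-8,r3:-119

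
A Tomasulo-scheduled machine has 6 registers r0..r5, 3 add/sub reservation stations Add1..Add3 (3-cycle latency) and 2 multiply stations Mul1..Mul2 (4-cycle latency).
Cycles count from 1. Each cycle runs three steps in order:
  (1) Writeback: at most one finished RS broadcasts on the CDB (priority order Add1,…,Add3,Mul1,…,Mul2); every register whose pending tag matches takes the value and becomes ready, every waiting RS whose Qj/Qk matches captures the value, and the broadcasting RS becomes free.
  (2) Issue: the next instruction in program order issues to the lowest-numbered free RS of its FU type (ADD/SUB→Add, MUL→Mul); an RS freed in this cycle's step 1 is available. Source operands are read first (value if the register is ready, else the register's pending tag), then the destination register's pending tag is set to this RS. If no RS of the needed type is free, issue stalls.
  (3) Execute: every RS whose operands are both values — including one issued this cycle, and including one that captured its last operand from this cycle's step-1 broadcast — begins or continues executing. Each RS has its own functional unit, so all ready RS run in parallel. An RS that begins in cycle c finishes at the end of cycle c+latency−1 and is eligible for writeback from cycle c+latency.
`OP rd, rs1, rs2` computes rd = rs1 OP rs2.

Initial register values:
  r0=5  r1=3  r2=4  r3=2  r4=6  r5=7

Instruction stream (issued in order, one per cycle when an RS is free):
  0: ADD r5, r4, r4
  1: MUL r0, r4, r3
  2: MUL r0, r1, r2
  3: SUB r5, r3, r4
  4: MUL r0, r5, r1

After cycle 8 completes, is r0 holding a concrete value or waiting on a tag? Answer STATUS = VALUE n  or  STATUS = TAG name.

STATUS = TAG Mul1

c1: issue ADD r5<-Add1 | r0:5,r1:3,r2:4,r3:2,r4:6,r5:Add1
c2: issue MUL r0<-Mul1 | r0:Mul1,r1:3,r2:4,r3:2,r4:6,r5:Add1
c3: issue MUL r0<-Mul2 | r0:Mul2,r1:3,r2:4,r3:2,r4:6,r5:Add1
c4: CDB Add1=12; issue SUB r5<-Add1 | r0:Mul2,r1:3,r2:4,r3:2,r4:6,r5:Add1
c5: stall | r0:Mul2,r1:3,r2:4,r3:2,r4:6,r5:Add1
c6: CDB Mul1=12; issue MUL r0<-Mul1 | r0:Mul1,r1:3,r2:4,r3:2,r4:6,r5:Add1
c7: CDB Add1=-4 | r0:Mul1,r1:3,r2:4,r3:2,r4:6,r5:-4
c8: CDB Mul2=12 | r0:Mul1,r1:3,r2:4,r3:2,r4:6,r5:-4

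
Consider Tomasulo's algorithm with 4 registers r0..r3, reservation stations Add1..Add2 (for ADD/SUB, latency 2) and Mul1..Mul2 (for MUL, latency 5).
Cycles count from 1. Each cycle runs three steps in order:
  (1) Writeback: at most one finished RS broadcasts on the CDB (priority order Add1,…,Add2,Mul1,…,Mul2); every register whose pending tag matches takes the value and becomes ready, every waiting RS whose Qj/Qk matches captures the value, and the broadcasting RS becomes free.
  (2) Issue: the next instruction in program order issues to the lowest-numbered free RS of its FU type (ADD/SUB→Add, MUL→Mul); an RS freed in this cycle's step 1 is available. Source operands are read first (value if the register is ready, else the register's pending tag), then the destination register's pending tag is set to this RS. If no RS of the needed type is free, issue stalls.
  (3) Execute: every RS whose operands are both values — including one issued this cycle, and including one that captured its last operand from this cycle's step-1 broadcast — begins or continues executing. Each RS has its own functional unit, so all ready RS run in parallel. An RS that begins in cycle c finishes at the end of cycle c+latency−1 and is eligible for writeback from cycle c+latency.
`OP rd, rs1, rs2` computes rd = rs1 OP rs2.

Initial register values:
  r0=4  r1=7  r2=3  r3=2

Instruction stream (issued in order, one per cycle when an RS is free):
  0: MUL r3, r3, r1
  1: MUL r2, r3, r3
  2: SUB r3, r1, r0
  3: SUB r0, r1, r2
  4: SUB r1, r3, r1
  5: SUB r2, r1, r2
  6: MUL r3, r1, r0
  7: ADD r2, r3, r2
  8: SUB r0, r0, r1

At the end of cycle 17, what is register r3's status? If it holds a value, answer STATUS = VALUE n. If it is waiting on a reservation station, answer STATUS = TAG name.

cycle 1: issue MUL r3<-Mul1 // r0:4,r1:7,r2:3,r3:Mul1
cycle 2: issue MUL r2<-Mul2 // r0:4,r1:7,r2:Mul2,r3:Mul1
cycle 3: issue SUB r3<-Add1 // r0:4,r1:7,r2:Mul2,r3:Add1
cycle 4: issue SUB r0<-Add2 // r0:Add2,r1:7,r2:Mul2,r3:Add1
cycle 5: CDB Add1=3; issue SUB r1<-Add1 // r0:Add2,r1:Add1,r2:Mul2,r3:3
cycle 6: CDB Mul1=14; stall // r0:Add2,r1:Add1,r2:Mul2,r3:3
cycle 7: CDB Add1=-4; issue SUB r2<-Add1 // r0:Add2,r1:-4,r2:Add1,r3:3
cycle 8: issue MUL r3<-Mul1 // r0:Add2,r1:-4,r2:Add1,r3:Mul1
cycle 9: stall // r0:Add2,r1:-4,r2:Add1,r3:Mul1
cycle 10: stall // r0:Add2,r1:-4,r2:Add1,r3:Mul1
cycle 11: CDB Mul2=196; stall // r0:Add2,r1:-4,r2:Add1,r3:Mul1
cycle 12: stall // r0:Add2,r1:-4,r2:Add1,r3:Mul1
cycle 13: CDB Add1=-200; issue ADD r2<-Add1 // r0:Add2,r1:-4,r2:Add1,r3:Mul1
cycle 14: CDB Add2=-189; issue SUB r0<-Add2 // r0:Add2,r1:-4,r2:Add1,r3:Mul1
cycle 15: - // r0:Add2,r1:-4,r2:Add1,r3:Mul1
cycle 16: CDB Add2=-185 // r0:-185,r1:-4,r2:Add1,r3:Mul1
cycle 17: - // r0:-185,r1:-4,r2:Add1,r3:Mul1

STATUS = TAG Mul1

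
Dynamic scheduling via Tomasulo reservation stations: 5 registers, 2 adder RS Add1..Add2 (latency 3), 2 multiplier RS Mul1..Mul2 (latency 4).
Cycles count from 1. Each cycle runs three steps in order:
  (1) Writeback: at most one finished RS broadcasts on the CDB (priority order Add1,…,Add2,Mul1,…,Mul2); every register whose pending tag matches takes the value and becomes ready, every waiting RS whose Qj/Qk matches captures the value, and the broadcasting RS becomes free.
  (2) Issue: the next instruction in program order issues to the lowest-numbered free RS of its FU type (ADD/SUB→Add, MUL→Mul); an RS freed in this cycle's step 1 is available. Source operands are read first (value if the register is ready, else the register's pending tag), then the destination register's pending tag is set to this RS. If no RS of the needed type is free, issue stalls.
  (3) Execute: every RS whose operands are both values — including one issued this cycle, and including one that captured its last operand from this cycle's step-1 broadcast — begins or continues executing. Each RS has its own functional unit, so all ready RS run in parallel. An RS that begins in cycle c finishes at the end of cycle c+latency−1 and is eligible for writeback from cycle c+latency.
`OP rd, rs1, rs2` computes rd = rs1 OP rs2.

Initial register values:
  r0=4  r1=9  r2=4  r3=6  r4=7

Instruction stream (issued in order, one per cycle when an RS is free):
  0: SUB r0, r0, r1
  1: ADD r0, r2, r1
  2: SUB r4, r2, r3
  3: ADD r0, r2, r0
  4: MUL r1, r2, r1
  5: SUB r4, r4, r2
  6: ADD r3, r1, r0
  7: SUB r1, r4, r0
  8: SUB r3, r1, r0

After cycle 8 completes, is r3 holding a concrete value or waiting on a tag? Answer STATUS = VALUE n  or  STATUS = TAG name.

cycle 1: issue SUB r0<-Add1 // r0:Add1,r1:9,r2:4,r3:6,r4:7
cycle 2: issue ADD r0<-Add2 // r0:Add2,r1:9,r2:4,r3:6,r4:7
cycle 3: stall // r0:Add2,r1:9,r2:4,r3:6,r4:7
cycle 4: CDB Add1=-5; issue SUB r4<-Add1 // r0:Add2,r1:9,r2:4,r3:6,r4:Add1
cycle 5: CDB Add2=13; issue ADD r0<-Add2 // r0:Add2,r1:9,r2:4,r3:6,r4:Add1
cycle 6: issue MUL r1<-Mul1 // r0:Add2,r1:Mul1,r2:4,r3:6,r4:Add1
cycle 7: CDB Add1=-2; issue SUB r4<-Add1 // r0:Add2,r1:Mul1,r2:4,r3:6,r4:Add1
cycle 8: CDB Add2=17; issue ADD r3<-Add2 // r0:17,r1:Mul1,r2:4,r3:Add2,r4:Add1

STATUS = TAG Add2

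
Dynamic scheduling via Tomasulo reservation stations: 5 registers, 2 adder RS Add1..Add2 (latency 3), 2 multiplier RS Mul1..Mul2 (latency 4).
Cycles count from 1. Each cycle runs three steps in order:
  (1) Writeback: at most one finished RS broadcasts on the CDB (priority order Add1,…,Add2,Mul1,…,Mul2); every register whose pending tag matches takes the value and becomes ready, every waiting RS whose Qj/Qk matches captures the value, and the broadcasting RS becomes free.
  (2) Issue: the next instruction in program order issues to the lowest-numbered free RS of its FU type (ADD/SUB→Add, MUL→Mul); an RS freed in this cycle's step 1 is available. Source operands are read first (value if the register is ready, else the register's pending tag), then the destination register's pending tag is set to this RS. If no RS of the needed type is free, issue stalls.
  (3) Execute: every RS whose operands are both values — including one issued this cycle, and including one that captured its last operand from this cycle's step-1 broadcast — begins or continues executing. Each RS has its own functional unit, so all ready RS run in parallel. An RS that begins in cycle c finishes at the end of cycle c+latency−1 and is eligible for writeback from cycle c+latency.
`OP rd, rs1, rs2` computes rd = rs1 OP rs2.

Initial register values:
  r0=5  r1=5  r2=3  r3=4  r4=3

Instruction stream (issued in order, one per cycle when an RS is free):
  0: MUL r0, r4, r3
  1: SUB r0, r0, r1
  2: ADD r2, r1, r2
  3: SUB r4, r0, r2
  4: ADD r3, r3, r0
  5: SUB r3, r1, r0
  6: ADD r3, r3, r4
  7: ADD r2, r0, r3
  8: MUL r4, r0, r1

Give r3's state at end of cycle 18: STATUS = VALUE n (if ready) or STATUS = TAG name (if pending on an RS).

STATUS = VALUE -3

  c1: issue MUL r0<-Mul1  regs: r0:Mul1,r1:5,r2:3,r3:4,r4:3
  c2: issue SUB r0<-Add1  regs: r0:Add1,r1:5,r2:3,r3:4,r4:3
  c3: issue ADD r2<-Add2  regs: r0:Add1,r1:5,r2:Add2,r3:4,r4:3
  c4: stall  regs: r0:Add1,r1:5,r2:Add2,r3:4,r4:3
  c5: CDB Mul1=12; stall  regs: r0:Add1,r1:5,r2:Add2,r3:4,r4:3
  c6: CDB Add2=8; issue SUB r4<-Add2  regs: r0:Add1,r1:5,r2:8,r3:4,r4:Add2
  c7: stall  regs: r0:Add1,r1:5,r2:8,r3:4,r4:Add2
  c8: CDB Add1=7; issue ADD r3<-Add1  regs: r0:7,r1:5,r2:8,r3:Add1,r4:Add2
  c9: stall  regs: r0:7,r1:5,r2:8,r3:Add1,r4:Add2
  c10: stall  regs: r0:7,r1:5,r2:8,r3:Add1,r4:Add2
  c11: CDB Add1=11; issue SUB r3<-Add1  regs: r0:7,r1:5,r2:8,r3:Add1,r4:Add2
  c12: CDB Add2=-1; issue ADD r3<-Add2  regs: r0:7,r1:5,r2:8,r3:Add2,r4:-1
  c13: stall  regs: r0:7,r1:5,r2:8,r3:Add2,r4:-1
  c14: CDB Add1=-2; issue ADD r2<-Add1  regs: r0:7,r1:5,r2:Add1,r3:Add2,r4:-1
  c15: issue MUL r4<-Mul1  regs: r0:7,r1:5,r2:Add1,r3:Add2,r4:Mul1
  c16: -  regs: r0:7,r1:5,r2:Add1,r3:Add2,r4:Mul1
  c17: CDB Add2=-3  regs: r0:7,r1:5,r2:Add1,r3:-3,r4:Mul1
  c18: -  regs: r0:7,r1:5,r2:Add1,r3:-3,r4:Mul1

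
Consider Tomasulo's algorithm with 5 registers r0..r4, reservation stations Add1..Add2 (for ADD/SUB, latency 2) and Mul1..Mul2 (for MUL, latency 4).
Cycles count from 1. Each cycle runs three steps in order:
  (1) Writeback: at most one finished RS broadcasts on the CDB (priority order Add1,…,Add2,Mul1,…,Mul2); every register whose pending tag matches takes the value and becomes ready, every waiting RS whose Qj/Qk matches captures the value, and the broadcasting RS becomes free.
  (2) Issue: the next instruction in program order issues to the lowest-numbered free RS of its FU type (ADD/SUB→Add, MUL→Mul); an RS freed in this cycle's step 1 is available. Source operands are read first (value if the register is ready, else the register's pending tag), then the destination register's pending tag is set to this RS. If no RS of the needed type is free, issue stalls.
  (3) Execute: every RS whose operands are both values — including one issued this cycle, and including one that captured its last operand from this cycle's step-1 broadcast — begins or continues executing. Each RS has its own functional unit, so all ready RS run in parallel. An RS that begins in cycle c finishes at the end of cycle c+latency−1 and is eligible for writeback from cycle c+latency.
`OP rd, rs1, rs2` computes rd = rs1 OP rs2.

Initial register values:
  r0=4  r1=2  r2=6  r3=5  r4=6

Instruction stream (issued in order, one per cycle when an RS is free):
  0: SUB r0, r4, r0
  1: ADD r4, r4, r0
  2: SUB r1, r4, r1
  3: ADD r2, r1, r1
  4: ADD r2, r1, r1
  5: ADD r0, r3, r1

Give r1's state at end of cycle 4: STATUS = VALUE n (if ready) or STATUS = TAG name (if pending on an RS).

c1: issue SUB r0<-Add1 | r0:Add1,r1:2,r2:6,r3:5,r4:6
c2: issue ADD r4<-Add2 | r0:Add1,r1:2,r2:6,r3:5,r4:Add2
c3: CDB Add1=2; issue SUB r1<-Add1 | r0:2,r1:Add1,r2:6,r3:5,r4:Add2
c4: stall | r0:2,r1:Add1,r2:6,r3:5,r4:Add2

STATUS = TAG Add1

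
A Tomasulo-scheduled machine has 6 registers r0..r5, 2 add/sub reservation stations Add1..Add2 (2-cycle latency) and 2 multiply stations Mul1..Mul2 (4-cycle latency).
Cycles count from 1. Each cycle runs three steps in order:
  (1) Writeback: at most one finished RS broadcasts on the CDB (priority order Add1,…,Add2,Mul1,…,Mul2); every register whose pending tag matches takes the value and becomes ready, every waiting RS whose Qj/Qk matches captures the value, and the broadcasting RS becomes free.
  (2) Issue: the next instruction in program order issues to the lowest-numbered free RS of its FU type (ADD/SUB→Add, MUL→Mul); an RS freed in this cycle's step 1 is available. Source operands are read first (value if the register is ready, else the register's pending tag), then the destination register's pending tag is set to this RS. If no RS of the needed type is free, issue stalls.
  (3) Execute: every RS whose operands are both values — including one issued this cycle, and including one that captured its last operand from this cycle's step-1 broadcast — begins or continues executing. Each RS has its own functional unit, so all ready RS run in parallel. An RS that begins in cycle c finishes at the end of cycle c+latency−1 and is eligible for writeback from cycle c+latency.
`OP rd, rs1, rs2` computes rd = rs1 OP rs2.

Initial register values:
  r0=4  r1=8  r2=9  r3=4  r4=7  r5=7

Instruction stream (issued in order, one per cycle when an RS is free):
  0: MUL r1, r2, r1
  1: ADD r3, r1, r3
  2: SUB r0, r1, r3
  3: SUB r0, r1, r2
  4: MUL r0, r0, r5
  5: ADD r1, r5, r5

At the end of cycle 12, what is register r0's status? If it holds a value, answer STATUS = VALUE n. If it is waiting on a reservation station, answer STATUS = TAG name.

STATUS = TAG Mul1

cycle 1: issue MUL r1<-Mul1 // r0:4,r1:Mul1,r2:9,r3:4,r4:7,r5:7
cycle 2: issue ADD r3<-Add1 // r0:4,r1:Mul1,r2:9,r3:Add1,r4:7,r5:7
cycle 3: issue SUB r0<-Add2 // r0:Add2,r1:Mul1,r2:9,r3:Add1,r4:7,r5:7
cycle 4: stall // r0:Add2,r1:Mul1,r2:9,r3:Add1,r4:7,r5:7
cycle 5: CDB Mul1=72; stall // r0:Add2,r1:72,r2:9,r3:Add1,r4:7,r5:7
cycle 6: stall // r0:Add2,r1:72,r2:9,r3:Add1,r4:7,r5:7
cycle 7: CDB Add1=76; issue SUB r0<-Add1 // r0:Add1,r1:72,r2:9,r3:76,r4:7,r5:7
cycle 8: issue MUL r0<-Mul1 // r0:Mul1,r1:72,r2:9,r3:76,r4:7,r5:7
cycle 9: CDB Add1=63; issue ADD r1<-Add1 // r0:Mul1,r1:Add1,r2:9,r3:76,r4:7,r5:7
cycle 10: CDB Add2=-4 // r0:Mul1,r1:Add1,r2:9,r3:76,r4:7,r5:7
cycle 11: CDB Add1=14 // r0:Mul1,r1:14,r2:9,r3:76,r4:7,r5:7
cycle 12: - // r0:Mul1,r1:14,r2:9,r3:76,r4:7,r5:7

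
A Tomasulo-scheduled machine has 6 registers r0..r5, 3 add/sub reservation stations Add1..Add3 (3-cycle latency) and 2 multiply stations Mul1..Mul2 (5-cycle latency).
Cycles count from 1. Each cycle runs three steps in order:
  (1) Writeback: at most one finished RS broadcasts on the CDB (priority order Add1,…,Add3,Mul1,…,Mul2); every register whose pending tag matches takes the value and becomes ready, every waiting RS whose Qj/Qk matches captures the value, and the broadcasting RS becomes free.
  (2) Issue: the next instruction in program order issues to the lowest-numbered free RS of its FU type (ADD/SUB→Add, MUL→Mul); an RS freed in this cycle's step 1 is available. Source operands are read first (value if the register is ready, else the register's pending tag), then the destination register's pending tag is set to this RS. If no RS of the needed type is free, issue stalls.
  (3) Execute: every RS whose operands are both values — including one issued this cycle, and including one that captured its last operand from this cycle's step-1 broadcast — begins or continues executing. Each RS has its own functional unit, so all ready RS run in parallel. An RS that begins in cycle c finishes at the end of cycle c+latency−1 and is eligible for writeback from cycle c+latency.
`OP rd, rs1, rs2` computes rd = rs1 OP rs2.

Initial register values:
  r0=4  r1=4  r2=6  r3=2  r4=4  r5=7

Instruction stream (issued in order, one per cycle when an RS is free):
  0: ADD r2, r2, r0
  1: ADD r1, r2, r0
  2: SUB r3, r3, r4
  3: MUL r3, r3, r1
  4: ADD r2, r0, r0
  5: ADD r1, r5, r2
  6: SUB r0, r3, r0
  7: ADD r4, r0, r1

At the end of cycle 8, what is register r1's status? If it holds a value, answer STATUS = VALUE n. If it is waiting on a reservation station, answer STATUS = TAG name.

cycle 1: issue ADD r2<-Add1 // r0:4,r1:4,r2:Add1,r3:2,r4:4,r5:7
cycle 2: issue ADD r1<-Add2 // r0:4,r1:Add2,r2:Add1,r3:2,r4:4,r5:7
cycle 3: issue SUB r3<-Add3 // r0:4,r1:Add2,r2:Add1,r3:Add3,r4:4,r5:7
cycle 4: CDB Add1=10; issue MUL r3<-Mul1 // r0:4,r1:Add2,r2:10,r3:Mul1,r4:4,r5:7
cycle 5: issue ADD r2<-Add1 // r0:4,r1:Add2,r2:Add1,r3:Mul1,r4:4,r5:7
cycle 6: CDB Add3=-2; issue ADD r1<-Add3 // r0:4,r1:Add3,r2:Add1,r3:Mul1,r4:4,r5:7
cycle 7: CDB Add2=14; issue SUB r0<-Add2 // r0:Add2,r1:Add3,r2:Add1,r3:Mul1,r4:4,r5:7
cycle 8: CDB Add1=8; issue ADD r4<-Add1 // r0:Add2,r1:Add3,r2:8,r3:Mul1,r4:Add1,r5:7

STATUS = TAG Add3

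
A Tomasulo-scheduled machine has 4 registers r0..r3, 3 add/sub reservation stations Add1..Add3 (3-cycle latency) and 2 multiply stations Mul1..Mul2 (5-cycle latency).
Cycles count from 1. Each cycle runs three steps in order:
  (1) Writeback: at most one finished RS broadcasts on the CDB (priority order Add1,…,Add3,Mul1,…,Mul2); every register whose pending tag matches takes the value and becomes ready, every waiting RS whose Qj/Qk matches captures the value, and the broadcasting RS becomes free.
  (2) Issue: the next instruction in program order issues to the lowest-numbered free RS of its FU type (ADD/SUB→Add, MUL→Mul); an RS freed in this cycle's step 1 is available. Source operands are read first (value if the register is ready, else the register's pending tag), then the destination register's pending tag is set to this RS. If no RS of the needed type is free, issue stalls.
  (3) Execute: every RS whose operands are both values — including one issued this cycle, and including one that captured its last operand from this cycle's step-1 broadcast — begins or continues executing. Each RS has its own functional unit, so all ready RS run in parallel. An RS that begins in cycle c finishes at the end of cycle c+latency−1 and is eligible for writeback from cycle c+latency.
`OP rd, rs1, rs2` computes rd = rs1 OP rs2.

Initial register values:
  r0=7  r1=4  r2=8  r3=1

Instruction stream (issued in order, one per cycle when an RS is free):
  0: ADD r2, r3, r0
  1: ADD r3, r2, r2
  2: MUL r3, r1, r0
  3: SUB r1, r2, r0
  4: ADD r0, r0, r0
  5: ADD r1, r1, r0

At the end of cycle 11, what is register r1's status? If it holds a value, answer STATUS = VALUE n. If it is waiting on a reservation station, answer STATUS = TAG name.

cycle 1: issue ADD r2<-Add1 // r0:7,r1:4,r2:Add1,r3:1
cycle 2: issue ADD r3<-Add2 // r0:7,r1:4,r2:Add1,r3:Add2
cycle 3: issue MUL r3<-Mul1 // r0:7,r1:4,r2:Add1,r3:Mul1
cycle 4: CDB Add1=8; issue SUB r1<-Add1 // r0:7,r1:Add1,r2:8,r3:Mul1
cycle 5: issue ADD r0<-Add3 // r0:Add3,r1:Add1,r2:8,r3:Mul1
cycle 6: stall // r0:Add3,r1:Add1,r2:8,r3:Mul1
cycle 7: CDB Add1=1; issue ADD r1<-Add1 // r0:Add3,r1:Add1,r2:8,r3:Mul1
cycle 8: CDB Add2=16 // r0:Add3,r1:Add1,r2:8,r3:Mul1
cycle 9: CDB Add3=14 // r0:14,r1:Add1,r2:8,r3:Mul1
cycle 10: CDB Mul1=28 // r0:14,r1:Add1,r2:8,r3:28
cycle 11: - // r0:14,r1:Add1,r2:8,r3:28

STATUS = TAG Add1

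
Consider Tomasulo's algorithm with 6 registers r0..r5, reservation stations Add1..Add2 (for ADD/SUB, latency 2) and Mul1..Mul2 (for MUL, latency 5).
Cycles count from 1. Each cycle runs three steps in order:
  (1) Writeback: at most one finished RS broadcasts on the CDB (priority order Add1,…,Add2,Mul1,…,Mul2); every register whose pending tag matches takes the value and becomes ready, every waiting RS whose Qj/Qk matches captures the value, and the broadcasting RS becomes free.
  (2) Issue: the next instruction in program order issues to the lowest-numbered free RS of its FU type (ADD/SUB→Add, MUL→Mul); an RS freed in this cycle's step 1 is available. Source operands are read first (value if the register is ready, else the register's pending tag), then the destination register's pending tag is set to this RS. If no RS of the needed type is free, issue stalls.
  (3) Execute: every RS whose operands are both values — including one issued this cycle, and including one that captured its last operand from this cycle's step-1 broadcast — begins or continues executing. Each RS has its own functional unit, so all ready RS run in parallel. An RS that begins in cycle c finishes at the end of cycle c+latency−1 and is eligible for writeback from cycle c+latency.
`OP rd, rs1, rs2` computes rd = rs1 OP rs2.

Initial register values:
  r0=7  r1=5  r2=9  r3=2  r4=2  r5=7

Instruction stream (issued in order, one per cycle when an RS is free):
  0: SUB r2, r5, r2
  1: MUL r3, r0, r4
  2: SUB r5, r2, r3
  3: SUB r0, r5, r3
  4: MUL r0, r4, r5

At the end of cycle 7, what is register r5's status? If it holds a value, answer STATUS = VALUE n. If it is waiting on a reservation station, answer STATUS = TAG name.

  c1: issue SUB r2<-Add1  regs: r0:7,r1:5,r2:Add1,r3:2,r4:2,r5:7
  c2: issue MUL r3<-Mul1  regs: r0:7,r1:5,r2:Add1,r3:Mul1,r4:2,r5:7
  c3: CDB Add1=-2; issue SUB r5<-Add1  regs: r0:7,r1:5,r2:-2,r3:Mul1,r4:2,r5:Add1
  c4: issue SUB r0<-Add2  regs: r0:Add2,r1:5,r2:-2,r3:Mul1,r4:2,r5:Add1
  c5: issue MUL r0<-Mul2  regs: r0:Mul2,r1:5,r2:-2,r3:Mul1,r4:2,r5:Add1
  c6: -  regs: r0:Mul2,r1:5,r2:-2,r3:Mul1,r4:2,r5:Add1
  c7: CDB Mul1=14  regs: r0:Mul2,r1:5,r2:-2,r3:14,r4:2,r5:Add1

STATUS = TAG Add1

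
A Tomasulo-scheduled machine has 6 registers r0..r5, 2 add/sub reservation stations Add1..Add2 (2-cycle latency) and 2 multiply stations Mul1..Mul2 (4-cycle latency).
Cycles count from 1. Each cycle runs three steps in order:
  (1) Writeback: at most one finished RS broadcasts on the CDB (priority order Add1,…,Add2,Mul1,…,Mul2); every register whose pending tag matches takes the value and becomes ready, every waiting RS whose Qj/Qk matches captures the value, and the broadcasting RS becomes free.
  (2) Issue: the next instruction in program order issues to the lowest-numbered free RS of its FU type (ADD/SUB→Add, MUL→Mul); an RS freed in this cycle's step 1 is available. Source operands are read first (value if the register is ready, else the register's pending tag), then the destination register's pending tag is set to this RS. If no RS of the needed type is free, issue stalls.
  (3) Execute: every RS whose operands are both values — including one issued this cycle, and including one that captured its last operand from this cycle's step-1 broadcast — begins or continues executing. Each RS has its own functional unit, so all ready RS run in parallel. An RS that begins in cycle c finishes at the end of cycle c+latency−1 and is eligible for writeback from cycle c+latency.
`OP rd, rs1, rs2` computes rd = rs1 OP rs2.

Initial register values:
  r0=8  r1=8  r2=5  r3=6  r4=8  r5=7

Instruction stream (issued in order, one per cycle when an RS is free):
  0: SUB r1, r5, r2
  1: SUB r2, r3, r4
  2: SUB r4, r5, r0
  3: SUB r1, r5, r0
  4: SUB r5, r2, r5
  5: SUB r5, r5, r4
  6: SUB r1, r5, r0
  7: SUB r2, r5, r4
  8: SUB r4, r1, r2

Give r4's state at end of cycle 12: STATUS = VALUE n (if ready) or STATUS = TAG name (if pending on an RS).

STATUS = TAG Add1

c1: issue SUB r1<-Add1 | r0:8,r1:Add1,r2:5,r3:6,r4:8,r5:7
c2: issue SUB r2<-Add2 | r0:8,r1:Add1,r2:Add2,r3:6,r4:8,r5:7
c3: CDB Add1=2; issue SUB r4<-Add1 | r0:8,r1:2,r2:Add2,r3:6,r4:Add1,r5:7
c4: CDB Add2=-2; issue SUB r1<-Add2 | r0:8,r1:Add2,r2:-2,r3:6,r4:Add1,r5:7
c5: CDB Add1=-1; issue SUB r5<-Add1 | r0:8,r1:Add2,r2:-2,r3:6,r4:-1,r5:Add1
c6: CDB Add2=-1; issue SUB r5<-Add2 | r0:8,r1:-1,r2:-2,r3:6,r4:-1,r5:Add2
c7: CDB Add1=-9; issue SUB r1<-Add1 | r0:8,r1:Add1,r2:-2,r3:6,r4:-1,r5:Add2
c8: stall | r0:8,r1:Add1,r2:-2,r3:6,r4:-1,r5:Add2
c9: CDB Add2=-8; issue SUB r2<-Add2 | r0:8,r1:Add1,r2:Add2,r3:6,r4:-1,r5:-8
c10: stall | r0:8,r1:Add1,r2:Add2,r3:6,r4:-1,r5:-8
c11: CDB Add1=-16; issue SUB r4<-Add1 | r0:8,r1:-16,r2:Add2,r3:6,r4:Add1,r5:-8
c12: CDB Add2=-7 | r0:8,r1:-16,r2:-7,r3:6,r4:Add1,r5:-8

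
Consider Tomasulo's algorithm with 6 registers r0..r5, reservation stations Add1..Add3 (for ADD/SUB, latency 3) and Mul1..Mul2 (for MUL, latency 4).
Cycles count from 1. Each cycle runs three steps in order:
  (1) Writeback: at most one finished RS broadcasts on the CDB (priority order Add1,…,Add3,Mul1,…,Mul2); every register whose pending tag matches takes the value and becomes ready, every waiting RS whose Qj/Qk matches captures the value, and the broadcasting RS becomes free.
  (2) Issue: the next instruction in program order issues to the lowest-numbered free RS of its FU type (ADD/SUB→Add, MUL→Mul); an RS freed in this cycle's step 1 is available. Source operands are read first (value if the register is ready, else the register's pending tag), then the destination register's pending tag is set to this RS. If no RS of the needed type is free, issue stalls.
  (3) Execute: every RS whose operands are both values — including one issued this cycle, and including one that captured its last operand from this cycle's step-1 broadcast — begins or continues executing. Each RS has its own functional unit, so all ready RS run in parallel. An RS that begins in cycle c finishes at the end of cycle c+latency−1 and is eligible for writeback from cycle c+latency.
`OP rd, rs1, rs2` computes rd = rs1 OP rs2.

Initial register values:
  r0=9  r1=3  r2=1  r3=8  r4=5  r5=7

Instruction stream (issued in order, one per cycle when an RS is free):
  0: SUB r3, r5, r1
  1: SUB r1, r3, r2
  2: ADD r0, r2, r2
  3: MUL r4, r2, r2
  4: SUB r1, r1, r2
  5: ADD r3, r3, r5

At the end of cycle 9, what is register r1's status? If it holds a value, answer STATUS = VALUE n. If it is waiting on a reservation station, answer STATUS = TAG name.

STATUS = TAG Add1

  c1: issue SUB r3<-Add1  regs: r0:9,r1:3,r2:1,r3:Add1,r4:5,r5:7
  c2: issue SUB r1<-Add2  regs: r0:9,r1:Add2,r2:1,r3:Add1,r4:5,r5:7
  c3: issue ADD r0<-Add3  regs: r0:Add3,r1:Add2,r2:1,r3:Add1,r4:5,r5:7
  c4: CDB Add1=4; issue MUL r4<-Mul1  regs: r0:Add3,r1:Add2,r2:1,r3:4,r4:Mul1,r5:7
  c5: issue SUB r1<-Add1  regs: r0:Add3,r1:Add1,r2:1,r3:4,r4:Mul1,r5:7
  c6: CDB Add3=2; issue ADD r3<-Add3  regs: r0:2,r1:Add1,r2:1,r3:Add3,r4:Mul1,r5:7
  c7: CDB Add2=3  regs: r0:2,r1:Add1,r2:1,r3:Add3,r4:Mul1,r5:7
  c8: CDB Mul1=1  regs: r0:2,r1:Add1,r2:1,r3:Add3,r4:1,r5:7
  c9: CDB Add3=11  regs: r0:2,r1:Add1,r2:1,r3:11,r4:1,r5:7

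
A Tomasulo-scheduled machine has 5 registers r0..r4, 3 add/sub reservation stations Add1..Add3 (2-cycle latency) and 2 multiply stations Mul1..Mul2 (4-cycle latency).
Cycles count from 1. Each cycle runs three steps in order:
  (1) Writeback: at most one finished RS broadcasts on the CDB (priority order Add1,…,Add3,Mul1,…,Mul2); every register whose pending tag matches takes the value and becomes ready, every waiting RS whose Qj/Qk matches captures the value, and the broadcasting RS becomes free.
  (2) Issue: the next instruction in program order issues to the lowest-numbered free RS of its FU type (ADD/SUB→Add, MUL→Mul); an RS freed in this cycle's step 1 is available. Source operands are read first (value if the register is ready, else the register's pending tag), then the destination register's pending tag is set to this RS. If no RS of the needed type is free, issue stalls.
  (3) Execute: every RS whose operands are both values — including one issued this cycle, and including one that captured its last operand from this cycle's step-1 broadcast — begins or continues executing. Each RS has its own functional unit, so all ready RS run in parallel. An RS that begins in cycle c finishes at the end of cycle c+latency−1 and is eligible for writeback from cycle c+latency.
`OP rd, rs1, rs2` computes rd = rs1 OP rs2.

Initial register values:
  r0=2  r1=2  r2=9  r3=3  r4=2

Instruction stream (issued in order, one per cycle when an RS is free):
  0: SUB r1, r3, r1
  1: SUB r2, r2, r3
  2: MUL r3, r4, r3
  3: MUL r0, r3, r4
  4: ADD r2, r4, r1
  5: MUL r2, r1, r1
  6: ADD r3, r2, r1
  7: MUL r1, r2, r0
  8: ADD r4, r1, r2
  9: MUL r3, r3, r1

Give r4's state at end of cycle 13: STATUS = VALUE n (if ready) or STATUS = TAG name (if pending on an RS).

cycle 1: issue SUB r1<-Add1 // r0:2,r1:Add1,r2:9,r3:3,r4:2
cycle 2: issue SUB r2<-Add2 // r0:2,r1:Add1,r2:Add2,r3:3,r4:2
cycle 3: CDB Add1=1; issue MUL r3<-Mul1 // r0:2,r1:1,r2:Add2,r3:Mul1,r4:2
cycle 4: CDB Add2=6; issue MUL r0<-Mul2 // r0:Mul2,r1:1,r2:6,r3:Mul1,r4:2
cycle 5: issue ADD r2<-Add1 // r0:Mul2,r1:1,r2:Add1,r3:Mul1,r4:2
cycle 6: stall // r0:Mul2,r1:1,r2:Add1,r3:Mul1,r4:2
cycle 7: CDB Add1=3; stall // r0:Mul2,r1:1,r2:3,r3:Mul1,r4:2
cycle 8: CDB Mul1=6; issue MUL r2<-Mul1 // r0:Mul2,r1:1,r2:Mul1,r3:6,r4:2
cycle 9: issue ADD r3<-Add1 // r0:Mul2,r1:1,r2:Mul1,r3:Add1,r4:2
cycle 10: stall // r0:Mul2,r1:1,r2:Mul1,r3:Add1,r4:2
cycle 11: stall // r0:Mul2,r1:1,r2:Mul1,r3:Add1,r4:2
cycle 12: CDB Mul1=1; issue MUL r1<-Mul1 // r0:Mul2,r1:Mul1,r2:1,r3:Add1,r4:2
cycle 13: CDB Mul2=12; issue ADD r4<-Add2 // r0:12,r1:Mul1,r2:1,r3:Add1,r4:Add2

STATUS = TAG Add2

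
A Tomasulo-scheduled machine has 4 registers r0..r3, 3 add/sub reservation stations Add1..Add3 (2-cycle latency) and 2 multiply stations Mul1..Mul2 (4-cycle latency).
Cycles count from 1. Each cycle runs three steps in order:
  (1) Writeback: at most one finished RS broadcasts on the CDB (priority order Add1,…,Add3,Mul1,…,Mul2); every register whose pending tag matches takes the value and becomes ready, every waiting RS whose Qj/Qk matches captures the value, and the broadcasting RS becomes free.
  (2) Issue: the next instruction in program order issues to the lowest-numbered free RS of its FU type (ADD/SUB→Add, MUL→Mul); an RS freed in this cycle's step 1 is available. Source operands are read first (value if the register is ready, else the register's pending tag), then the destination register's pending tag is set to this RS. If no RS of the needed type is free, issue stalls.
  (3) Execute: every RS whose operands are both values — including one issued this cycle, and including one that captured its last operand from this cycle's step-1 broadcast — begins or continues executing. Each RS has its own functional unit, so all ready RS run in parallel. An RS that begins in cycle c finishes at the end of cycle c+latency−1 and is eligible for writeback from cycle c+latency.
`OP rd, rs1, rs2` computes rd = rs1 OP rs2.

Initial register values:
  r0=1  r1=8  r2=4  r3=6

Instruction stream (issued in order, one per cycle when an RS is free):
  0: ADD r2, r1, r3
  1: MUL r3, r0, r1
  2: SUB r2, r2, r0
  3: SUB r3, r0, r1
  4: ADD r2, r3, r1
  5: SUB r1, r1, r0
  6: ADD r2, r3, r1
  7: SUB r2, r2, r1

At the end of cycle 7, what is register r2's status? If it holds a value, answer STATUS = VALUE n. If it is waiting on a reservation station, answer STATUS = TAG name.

c1: issue ADD r2<-Add1 | r0:1,r1:8,r2:Add1,r3:6
c2: issue MUL r3<-Mul1 | r0:1,r1:8,r2:Add1,r3:Mul1
c3: CDB Add1=14; issue SUB r2<-Add1 | r0:1,r1:8,r2:Add1,r3:Mul1
c4: issue SUB r3<-Add2 | r0:1,r1:8,r2:Add1,r3:Add2
c5: CDB Add1=13; issue ADD r2<-Add1 | r0:1,r1:8,r2:Add1,r3:Add2
c6: CDB Add2=-7; issue SUB r1<-Add2 | r0:1,r1:Add2,r2:Add1,r3:-7
c7: CDB Mul1=8; issue ADD r2<-Add3 | r0:1,r1:Add2,r2:Add3,r3:-7

STATUS = TAG Add3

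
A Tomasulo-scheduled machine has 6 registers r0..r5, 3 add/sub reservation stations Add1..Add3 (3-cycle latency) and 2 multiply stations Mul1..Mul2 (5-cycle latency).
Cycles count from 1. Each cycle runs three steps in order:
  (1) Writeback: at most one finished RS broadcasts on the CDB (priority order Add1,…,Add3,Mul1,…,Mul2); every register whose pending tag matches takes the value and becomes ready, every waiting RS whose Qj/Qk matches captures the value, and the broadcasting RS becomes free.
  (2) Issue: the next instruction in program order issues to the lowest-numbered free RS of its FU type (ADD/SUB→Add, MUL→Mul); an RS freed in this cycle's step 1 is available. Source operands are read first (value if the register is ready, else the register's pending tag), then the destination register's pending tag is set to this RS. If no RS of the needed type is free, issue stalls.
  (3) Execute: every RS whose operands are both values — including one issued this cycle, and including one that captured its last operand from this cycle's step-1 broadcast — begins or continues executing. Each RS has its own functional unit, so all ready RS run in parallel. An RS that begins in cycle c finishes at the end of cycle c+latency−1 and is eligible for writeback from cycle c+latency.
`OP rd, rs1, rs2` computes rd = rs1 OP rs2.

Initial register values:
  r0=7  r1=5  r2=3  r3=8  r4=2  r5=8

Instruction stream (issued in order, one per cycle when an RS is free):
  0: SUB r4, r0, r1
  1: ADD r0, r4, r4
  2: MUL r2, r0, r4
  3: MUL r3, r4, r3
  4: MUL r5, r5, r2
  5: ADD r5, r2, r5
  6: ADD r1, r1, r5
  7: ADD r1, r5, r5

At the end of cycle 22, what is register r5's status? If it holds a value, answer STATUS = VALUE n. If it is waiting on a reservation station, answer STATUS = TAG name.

STATUS = VALUE 72

  c1: issue SUB r4<-Add1  regs: r0:7,r1:5,r2:3,r3:8,r4:Add1,r5:8
  c2: issue ADD r0<-Add2  regs: r0:Add2,r1:5,r2:3,r3:8,r4:Add1,r5:8
  c3: issue MUL r2<-Mul1  regs: r0:Add2,r1:5,r2:Mul1,r3:8,r4:Add1,r5:8
  c4: CDB Add1=2; issue MUL r3<-Mul2  regs: r0:Add2,r1:5,r2:Mul1,r3:Mul2,r4:2,r5:8
  c5: stall  regs: r0:Add2,r1:5,r2:Mul1,r3:Mul2,r4:2,r5:8
  c6: stall  regs: r0:Add2,r1:5,r2:Mul1,r3:Mul2,r4:2,r5:8
  c7: CDB Add2=4; stall  regs: r0:4,r1:5,r2:Mul1,r3:Mul2,r4:2,r5:8
  c8: stall  regs: r0:4,r1:5,r2:Mul1,r3:Mul2,r4:2,r5:8
  c9: CDB Mul2=16; issue MUL r5<-Mul2  regs: r0:4,r1:5,r2:Mul1,r3:16,r4:2,r5:Mul2
  c10: issue ADD r5<-Add1  regs: r0:4,r1:5,r2:Mul1,r3:16,r4:2,r5:Add1
  c11: issue ADD r1<-Add2  regs: r0:4,r1:Add2,r2:Mul1,r3:16,r4:2,r5:Add1
  c12: CDB Mul1=8; issue ADD r1<-Add3  regs: r0:4,r1:Add3,r2:8,r3:16,r4:2,r5:Add1
  c13: -  regs: r0:4,r1:Add3,r2:8,r3:16,r4:2,r5:Add1
  c14: -  regs: r0:4,r1:Add3,r2:8,r3:16,r4:2,r5:Add1
  c15: -  regs: r0:4,r1:Add3,r2:8,r3:16,r4:2,r5:Add1
  c16: -  regs: r0:4,r1:Add3,r2:8,r3:16,r4:2,r5:Add1
  c17: CDB Mul2=64  regs: r0:4,r1:Add3,r2:8,r3:16,r4:2,r5:Add1
  c18: -  regs: r0:4,r1:Add3,r2:8,r3:16,r4:2,r5:Add1
  c19: -  regs: r0:4,r1:Add3,r2:8,r3:16,r4:2,r5:Add1
  c20: CDB Add1=72  regs: r0:4,r1:Add3,r2:8,r3:16,r4:2,r5:72
  c21: -  regs: r0:4,r1:Add3,r2:8,r3:16,r4:2,r5:72
  c22: -  regs: r0:4,r1:Add3,r2:8,r3:16,r4:2,r5:72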